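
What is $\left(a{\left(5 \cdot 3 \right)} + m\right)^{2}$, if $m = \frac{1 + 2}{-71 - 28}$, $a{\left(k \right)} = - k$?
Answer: $\frac{246016}{1089} \approx 225.91$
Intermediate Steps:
$m = - \frac{1}{33}$ ($m = \frac{3}{-71 - 28} = \frac{3}{-99} = 3 \left(- \frac{1}{99}\right) = - \frac{1}{33} \approx -0.030303$)
$\left(a{\left(5 \cdot 3 \right)} + m\right)^{2} = \left(- 5 \cdot 3 - \frac{1}{33}\right)^{2} = \left(\left(-1\right) 15 - \frac{1}{33}\right)^{2} = \left(-15 - \frac{1}{33}\right)^{2} = \left(- \frac{496}{33}\right)^{2} = \frac{246016}{1089}$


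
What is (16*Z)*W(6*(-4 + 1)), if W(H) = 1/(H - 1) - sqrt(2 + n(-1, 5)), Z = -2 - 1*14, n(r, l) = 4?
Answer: 256/19 + 256*sqrt(6) ≈ 640.54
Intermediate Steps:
Z = -16 (Z = -2 - 14 = -16)
W(H) = 1/(-1 + H) - sqrt(6) (W(H) = 1/(H - 1) - sqrt(2 + 4) = 1/(-1 + H) - sqrt(6))
(16*Z)*W(6*(-4 + 1)) = (16*(-16))*((1 + sqrt(6) - 6*(-4 + 1)*sqrt(6))/(-1 + 6*(-4 + 1))) = -256*(1 + sqrt(6) - 6*(-3)*sqrt(6))/(-1 + 6*(-3)) = -256*(1 + sqrt(6) - 1*(-18)*sqrt(6))/(-1 - 18) = -256*(1 + sqrt(6) + 18*sqrt(6))/(-19) = -(-256)*(1 + 19*sqrt(6))/19 = -256*(-1/19 - sqrt(6)) = 256/19 + 256*sqrt(6)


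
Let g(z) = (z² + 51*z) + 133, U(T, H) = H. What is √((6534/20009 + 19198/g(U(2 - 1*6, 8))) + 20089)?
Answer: √201391718118765/100045 ≈ 141.85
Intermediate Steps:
g(z) = 133 + z² + 51*z
√((6534/20009 + 19198/g(U(2 - 1*6, 8))) + 20089) = √((6534/20009 + 19198/(133 + 8² + 51*8)) + 20089) = √((6534*(1/20009) + 19198/(133 + 64 + 408)) + 20089) = √((594/1819 + 19198/605) + 20089) = √(35280532/1100495 + 20089) = √(22143124587/1100495) = √201391718118765/100045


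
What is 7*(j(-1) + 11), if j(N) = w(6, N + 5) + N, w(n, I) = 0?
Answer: 70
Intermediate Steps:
j(N) = N (j(N) = 0 + N = N)
7*(j(-1) + 11) = 7*(-1 + 11) = 7*10 = 70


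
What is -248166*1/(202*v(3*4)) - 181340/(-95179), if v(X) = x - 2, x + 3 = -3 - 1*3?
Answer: 12011564597/105743869 ≈ 113.59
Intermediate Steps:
x = -9 (x = -3 + (-3 - 1*3) = -3 + (-3 - 3) = -3 - 6 = -9)
v(X) = -11 (v(X) = -9 - 2 = -11)
-248166*1/(202*v(3*4)) - 181340/(-95179) = -248166/(202*(-11)) - 181340/(-95179) = -248166/(-2222) - 181340*(-1/95179) = -248166*(-1/2222) + 181340/95179 = 124083/1111 + 181340/95179 = 12011564597/105743869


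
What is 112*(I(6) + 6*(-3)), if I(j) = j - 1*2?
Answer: -1568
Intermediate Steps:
I(j) = -2 + j (I(j) = j - 2 = -2 + j)
112*(I(6) + 6*(-3)) = 112*((-2 + 6) + 6*(-3)) = 112*(4 - 18) = 112*(-14) = -1568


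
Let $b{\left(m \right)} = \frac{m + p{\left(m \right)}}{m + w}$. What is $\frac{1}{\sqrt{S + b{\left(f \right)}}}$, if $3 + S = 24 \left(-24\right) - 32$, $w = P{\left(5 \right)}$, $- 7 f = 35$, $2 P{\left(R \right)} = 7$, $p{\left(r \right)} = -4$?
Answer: $- \frac{i \sqrt{5}}{55} \approx - 0.040656 i$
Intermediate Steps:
$P{\left(R \right)} = \frac{7}{2}$ ($P{\left(R \right)} = \frac{1}{2} \cdot 7 = \frac{7}{2}$)
$f = -5$ ($f = \left(- \frac{1}{7}\right) 35 = -5$)
$w = \frac{7}{2} \approx 3.5$
$S = -611$ ($S = -3 + \left(24 \left(-24\right) - 32\right) = -3 - 608 = -611$)
$b{\left(m \right)} = \frac{-4 + m}{\frac{7}{2} + m}$ ($b{\left(m \right)} = \frac{m - 4}{m + \frac{7}{2}} = \frac{-4 + m}{\frac{7}{2} + m}$)
$\frac{1}{\sqrt{S + b{\left(f \right)}}} = \frac{1}{\sqrt{-611 + \frac{2 \left(-4 - 5\right)}{7 + 2 \left(-5\right)}}} = \frac{1}{\sqrt{-611 + 2 \frac{1}{7 - 10} \left(-9\right)}} = \frac{1}{\sqrt{-611 + 2 \frac{1}{-3} \left(-9\right)}} = \frac{1}{\sqrt{-611 + 2 \left(- \frac{1}{3}\right) \left(-9\right)}} = \frac{1}{\sqrt{-611 + 6}} = \frac{1}{\sqrt{-605}} = \frac{1}{11 i \sqrt{5}} = - \frac{i \sqrt{5}}{55}$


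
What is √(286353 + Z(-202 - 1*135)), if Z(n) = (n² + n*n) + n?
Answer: √513154 ≈ 716.35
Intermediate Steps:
Z(n) = n + 2*n² (Z(n) = (n² + n²) + n = 2*n² + n = n + 2*n²)
√(286353 + Z(-202 - 1*135)) = √(286353 + (-202 - 1*135)*(1 + 2*(-202 - 1*135))) = √(286353 + (-202 - 135)*(1 + 2*(-202 - 135))) = √(286353 - 337*(1 + 2*(-337))) = √(286353 - 337*(1 - 674)) = √(286353 - 337*(-673)) = √(286353 + 226801) = √513154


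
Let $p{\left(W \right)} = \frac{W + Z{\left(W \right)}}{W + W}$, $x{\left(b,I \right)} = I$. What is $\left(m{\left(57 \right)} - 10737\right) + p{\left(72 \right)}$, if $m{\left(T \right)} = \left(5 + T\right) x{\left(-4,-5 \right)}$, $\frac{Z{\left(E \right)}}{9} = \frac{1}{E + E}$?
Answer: $- \frac{25451135}{2304} \approx -11047.0$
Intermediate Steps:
$Z{\left(E \right)} = \frac{9}{2 E}$ ($Z{\left(E \right)} = \frac{9}{E + E} = \frac{9}{2 E}$)
$m{\left(T \right)} = -25 - 5 T$ ($m{\left(T \right)} = \left(5 + T\right) \left(-5\right) = -25 - 5 T$)
$p{\left(W \right)} = \frac{W + \frac{9}{2 W}}{2 W}$ ($p{\left(W \right)} = \frac{W + \frac{9}{2 W}}{W + W} = \frac{W + \frac{9}{2 W}}{2 W}$)
$\left(m{\left(57 \right)} - 10737\right) + p{\left(72 \right)} = \left(\left(-25 - 285\right) - 10737\right) + \left(\frac{1}{2} + \frac{9}{4 \cdot 5184}\right) = \left(\left(-25 - 285\right) - 10737\right) + \left(\frac{1}{2} + \frac{9}{4} \cdot \frac{1}{5184}\right) = \left(-310 - 10737\right) + \left(\frac{1}{2} + \frac{1}{2304}\right) = -11047 + \frac{1153}{2304} = - \frac{25451135}{2304}$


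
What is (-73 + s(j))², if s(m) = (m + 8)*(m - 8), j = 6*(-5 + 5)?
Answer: 18769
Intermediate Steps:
j = 0 (j = 6*0 = 0)
s(m) = (-8 + m)*(8 + m) (s(m) = (8 + m)*(-8 + m) = (-8 + m)*(8 + m))
(-73 + s(j))² = (-73 + (-64 + 0²))² = (-73 + (-64 + 0))² = (-73 - 64)² = (-137)² = 18769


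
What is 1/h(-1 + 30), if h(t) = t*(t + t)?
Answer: 1/1682 ≈ 0.00059453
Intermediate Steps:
h(t) = 2*t**2 (h(t) = t*(2*t) = 2*t**2)
1/h(-1 + 30) = 1/(2*(-1 + 30)**2) = 1/(2*29**2) = 1/(2*841) = 1/1682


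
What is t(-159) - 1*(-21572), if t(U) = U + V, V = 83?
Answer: 21496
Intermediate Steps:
t(U) = 83 + U (t(U) = U + 83 = 83 + U)
t(-159) - 1*(-21572) = (83 - 159) - 1*(-21572) = -76 + 21572 = 21496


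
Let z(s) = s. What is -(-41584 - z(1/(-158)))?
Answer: 6570271/158 ≈ 41584.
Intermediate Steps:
-(-41584 - z(1/(-158))) = -(-41584 - 1/(-158)) = -(-41584 - 1*(-1/158)) = -(-41584 + 1/158) = -1*(-6570271/158) = 6570271/158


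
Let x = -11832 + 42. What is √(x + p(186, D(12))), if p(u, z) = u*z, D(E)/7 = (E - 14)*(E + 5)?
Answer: I*√56058 ≈ 236.77*I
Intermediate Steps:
D(E) = 7*(-14 + E)*(5 + E) (D(E) = 7*((E - 14)*(E + 5)) = 7*((-14 + E)*(5 + E)) = 7*(-14 + E)*(5 + E))
x = -11790
√(x + p(186, D(12))) = √(-11790 + 186*(-490 - 63*12 + 7*12²)) = √(-11790 + 186*(-490 - 756 + 7*144)) = √(-11790 + 186*(-490 - 756 + 1008)) = √(-11790 + 186*(-238)) = √(-11790 - 44268) = √(-56058) = I*√56058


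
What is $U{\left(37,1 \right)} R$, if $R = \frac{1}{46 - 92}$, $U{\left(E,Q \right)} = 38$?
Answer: $- \frac{19}{23} \approx -0.82609$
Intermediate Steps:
$R = - \frac{1}{46}$ ($R = \frac{1}{-46} = - \frac{1}{46} \approx -0.021739$)
$U{\left(37,1 \right)} R = 38 \left(- \frac{1}{46}\right) = - \frac{19}{23}$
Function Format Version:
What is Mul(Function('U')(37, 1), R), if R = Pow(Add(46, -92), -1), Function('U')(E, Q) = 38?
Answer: Rational(-19, 23) ≈ -0.82609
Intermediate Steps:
R = Rational(-1, 46) (R = Pow(-46, -1) = Rational(-1, 46) ≈ -0.021739)
Mul(Function('U')(37, 1), R) = Mul(38, Rational(-1, 46)) = Rational(-19, 23)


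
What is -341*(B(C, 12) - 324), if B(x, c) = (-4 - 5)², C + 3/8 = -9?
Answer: 82863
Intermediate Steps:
C = -75/8 (C = -3/8 - 9 = -75/8 ≈ -9.3750)
B(x, c) = 81 (B(x, c) = (-9)² = 81)
-341*(B(C, 12) - 324) = -341*(81 - 324) = -341*(-243) = 82863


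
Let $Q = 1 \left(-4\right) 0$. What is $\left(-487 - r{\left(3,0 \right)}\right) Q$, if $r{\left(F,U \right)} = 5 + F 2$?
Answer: $0$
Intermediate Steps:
$Q = 0$ ($Q = \left(-4\right) 0 = 0$)
$r{\left(F,U \right)} = 5 + 2 F$
$\left(-487 - r{\left(3,0 \right)}\right) Q = \left(-487 - \left(5 + 2 \cdot 3\right)\right) 0 = \left(-487 - \left(5 + 6\right)\right) 0 = \left(-487 - 11\right) 0 = \left(-498\right) 0 = 0$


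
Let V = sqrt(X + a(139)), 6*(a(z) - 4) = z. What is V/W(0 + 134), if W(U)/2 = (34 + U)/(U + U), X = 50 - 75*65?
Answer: 67*I*sqrt(172722)/504 ≈ 55.248*I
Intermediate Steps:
a(z) = 4 + z/6
X = -4825 (X = 50 - 4875 = -4825)
W(U) = (34 + U)/U (W(U) = 2*((34 + U)/(U + U)) = 2*((34 + U)/((2*U))) = 2*((34 + U)*(1/(2*U))) = 2*((34 + U)/(2*U)) = (34 + U)/U)
V = I*sqrt(172722)/6 (V = sqrt(-4825 + (4 + (1/6)*139)) = sqrt(-4825 + (4 + 139/6)) = sqrt(-4825 + 163/6) = sqrt(-28787/6) = I*sqrt(172722)/6 ≈ 69.266*I)
V/W(0 + 134) = (I*sqrt(172722)/6)/(((34 + (0 + 134))/(0 + 134))) = (I*sqrt(172722)/6)/(((34 + 134)/134)) = (I*sqrt(172722)/6)/(((1/134)*168)) = (I*sqrt(172722)/6)/(84/67) = (I*sqrt(172722)/6)*(67/84) = 67*I*sqrt(172722)/504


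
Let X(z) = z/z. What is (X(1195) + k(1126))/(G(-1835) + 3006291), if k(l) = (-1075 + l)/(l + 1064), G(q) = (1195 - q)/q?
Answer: 30461/89490553270 ≈ 3.4038e-7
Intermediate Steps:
G(q) = (1195 - q)/q
k(l) = (-1075 + l)/(1064 + l)
X(z) = 1
(X(1195) + k(1126))/(G(-1835) + 3006291) = (1 + (-1075 + 1126)/(1064 + 1126))/((1195 - 1*(-1835))/(-1835) + 3006291) = (1 + 51/2190)/(-(1195 + 1835)/1835 + 3006291) = (1 + (1/2190)*51)/(-1/1835*3030 + 3006291) = (1 + 17/730)/(-606/367 + 3006291) = 747/(730*(1103308191/367)) = (747/730)*(367/1103308191) = 30461/89490553270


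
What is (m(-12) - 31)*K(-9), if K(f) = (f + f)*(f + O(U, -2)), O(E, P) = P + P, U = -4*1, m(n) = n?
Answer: -10062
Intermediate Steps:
U = -4
O(E, P) = 2*P
K(f) = 2*f*(-4 + f) (K(f) = (f + f)*(f + 2*(-2)) = (2*f)*(f - 4) = (2*f)*(-4 + f) = 2*f*(-4 + f))
(m(-12) - 31)*K(-9) = (-12 - 31)*(2*(-9)*(-4 - 9)) = -86*(-9)*(-13) = -43*234 = -10062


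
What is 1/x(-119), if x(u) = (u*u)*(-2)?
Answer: -1/28322 ≈ -3.5308e-5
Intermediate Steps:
x(u) = -2*u² (x(u) = u²*(-2) = -2*u²)
1/x(-119) = 1/(-2*(-119)²) = 1/(-2*14161) = 1/(-28322) = -1/28322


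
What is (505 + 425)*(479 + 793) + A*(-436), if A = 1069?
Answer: 716876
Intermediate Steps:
(505 + 425)*(479 + 793) + A*(-436) = (505 + 425)*(479 + 793) + 1069*(-436) = 930*1272 - 466084 = 1182960 - 466084 = 716876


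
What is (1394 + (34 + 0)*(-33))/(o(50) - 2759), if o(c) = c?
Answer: -272/2709 ≈ -0.10041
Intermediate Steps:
(1394 + (34 + 0)*(-33))/(o(50) - 2759) = (1394 + (34 + 0)*(-33))/(50 - 2759) = (1394 + 34*(-33))/(-2709) = (1394 - 1122)*(-1/2709) = 272*(-1/2709) = -272/2709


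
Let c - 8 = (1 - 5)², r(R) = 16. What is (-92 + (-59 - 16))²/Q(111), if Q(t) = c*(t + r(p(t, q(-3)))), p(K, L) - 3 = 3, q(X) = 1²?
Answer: 27889/3048 ≈ 9.1499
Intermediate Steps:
q(X) = 1
p(K, L) = 6 (p(K, L) = 3 + 3 = 6)
c = 24 (c = 8 + (1 - 5)² = 8 + (-4)² = 8 + 16 = 24)
Q(t) = 384 + 24*t (Q(t) = 24*(t + 16) = 24*(16 + t) = 384 + 24*t)
(-92 + (-59 - 16))²/Q(111) = (-92 + (-59 - 16))²/(384 + 24*111) = (-92 - 75)²/(384 + 2664) = (-167)²/3048 = 27889*(1/3048) = 27889/3048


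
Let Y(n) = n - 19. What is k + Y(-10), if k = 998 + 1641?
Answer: 2610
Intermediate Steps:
Y(n) = -19 + n
k = 2639
k + Y(-10) = 2639 + (-19 - 10) = 2639 - 29 = 2610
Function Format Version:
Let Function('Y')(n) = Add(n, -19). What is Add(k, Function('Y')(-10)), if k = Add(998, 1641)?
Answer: 2610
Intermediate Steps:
Function('Y')(n) = Add(-19, n)
k = 2639
Add(k, Function('Y')(-10)) = Add(2639, Add(-19, -10)) = Add(2639, -29) = 2610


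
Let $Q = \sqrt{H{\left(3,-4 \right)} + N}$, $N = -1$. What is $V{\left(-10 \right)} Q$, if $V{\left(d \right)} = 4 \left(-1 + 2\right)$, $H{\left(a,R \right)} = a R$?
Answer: $4 i \sqrt{13} \approx 14.422 i$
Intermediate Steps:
$H{\left(a,R \right)} = R a$
$V{\left(d \right)} = 4$ ($V{\left(d \right)} = 4 \cdot 1 = 4$)
$Q = i \sqrt{13}$ ($Q = \sqrt{\left(-4\right) 3 - 1} = \sqrt{-12 - 1} = \sqrt{-13} = i \sqrt{13} \approx 3.6056 i$)
$V{\left(-10 \right)} Q = 4 i \sqrt{13}$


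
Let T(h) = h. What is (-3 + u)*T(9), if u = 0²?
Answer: -27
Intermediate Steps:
u = 0
(-3 + u)*T(9) = (-3 + 0)*9 = -3*9 = -27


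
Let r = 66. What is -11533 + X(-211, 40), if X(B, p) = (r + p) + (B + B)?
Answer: -11849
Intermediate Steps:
X(B, p) = 66 + p + 2*B (X(B, p) = (66 + p) + (B + B) = (66 + p) + 2*B = 66 + p + 2*B)
-11533 + X(-211, 40) = -11533 + (66 + 40 + 2*(-211)) = -11533 + (66 + 40 - 422) = -11533 - 316 = -11849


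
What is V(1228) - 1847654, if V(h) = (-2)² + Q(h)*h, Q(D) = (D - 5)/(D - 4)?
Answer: -565005439/306 ≈ -1.8464e+6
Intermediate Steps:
Q(D) = (-5 + D)/(-4 + D)
V(h) = 4 + h*(-5 + h)/(-4 + h) (V(h) = (-2)² + ((-5 + h)/(-4 + h))*h = 4 + h*(-5 + h)/(-4 + h))
V(1228) - 1847654 = (-16 + 1228² - 1*1228)/(-4 + 1228) - 1847654 = (-16 + 1507984 - 1228)/1224 - 1847654 = (1/1224)*1506740 - 1847654 = 376685/306 - 1847654 = -565005439/306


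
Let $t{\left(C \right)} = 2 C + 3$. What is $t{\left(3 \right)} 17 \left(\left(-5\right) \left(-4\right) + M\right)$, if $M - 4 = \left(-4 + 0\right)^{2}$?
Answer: $6120$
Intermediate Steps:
$M = 20$ ($M = 4 + \left(-4 + 0\right)^{2} = 4 + \left(-4\right)^{2} = 4 + 16 = 20$)
$t{\left(C \right)} = 3 + 2 C$
$t{\left(3 \right)} 17 \left(\left(-5\right) \left(-4\right) + M\right) = \left(3 + 2 \cdot 3\right) 17 \left(\left(-5\right) \left(-4\right) + 20\right) = \left(3 + 6\right) 17 \left(20 + 20\right) = 9 \cdot 17 \cdot 40 = 153 \cdot 40 = 6120$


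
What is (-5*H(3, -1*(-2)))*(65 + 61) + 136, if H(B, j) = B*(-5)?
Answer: 9586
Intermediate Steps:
H(B, j) = -5*B
(-5*H(3, -1*(-2)))*(65 + 61) + 136 = (-(-25)*3)*(65 + 61) + 136 = -5*(-15)*126 + 136 = 75*126 + 136 = 9450 + 136 = 9586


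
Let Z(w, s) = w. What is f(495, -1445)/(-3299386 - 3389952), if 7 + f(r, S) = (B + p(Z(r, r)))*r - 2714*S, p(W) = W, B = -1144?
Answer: -1800234/3344669 ≈ -0.53824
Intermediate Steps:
f(r, S) = -7 - 2714*S + r*(-1144 + r) (f(r, S) = -7 + ((-1144 + r)*r - 2714*S) = -7 + (r*(-1144 + r) - 2714*S) = -7 + (-2714*S + r*(-1144 + r)) = -7 - 2714*S + r*(-1144 + r))
f(495, -1445)/(-3299386 - 3389952) = (-7 + 495² - 2714*(-1445) - 1144*495)/(-3299386 - 3389952) = (-7 + 245025 + 3921730 - 566280)/(-6689338) = 3600468*(-1/6689338) = -1800234/3344669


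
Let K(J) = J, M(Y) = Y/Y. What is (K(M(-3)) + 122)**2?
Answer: 15129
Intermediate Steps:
M(Y) = 1
(K(M(-3)) + 122)**2 = (1 + 122)**2 = 123**2 = 15129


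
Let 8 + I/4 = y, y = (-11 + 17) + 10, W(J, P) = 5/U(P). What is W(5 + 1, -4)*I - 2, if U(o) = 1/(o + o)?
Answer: -1282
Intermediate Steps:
U(o) = 1/(2*o)
W(J, P) = 10*P (W(J, P) = 5/((1/(2*P))) = 5*(2*P) = 10*P)
y = 16 (y = 6 + 10 = 16)
I = 32 (I = -32 + 4*16 = -32 + 64 = 32)
W(5 + 1, -4)*I - 2 = (10*(-4))*32 - 2 = -40*32 - 2 = -1280 - 2 = -1282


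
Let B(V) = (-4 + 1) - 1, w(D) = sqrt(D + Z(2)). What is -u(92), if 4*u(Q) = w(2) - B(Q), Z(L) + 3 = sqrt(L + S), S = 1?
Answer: -1 - sqrt(-1 + sqrt(3))/4 ≈ -1.2139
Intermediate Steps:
Z(L) = -3 + sqrt(1 + L) (Z(L) = -3 + sqrt(L + 1) = -3 + sqrt(1 + L))
w(D) = sqrt(-3 + D + sqrt(3)) (w(D) = sqrt(D + (-3 + sqrt(1 + 2))) = sqrt(D + (-3 + sqrt(3))) = sqrt(-3 + D + sqrt(3)))
B(V) = -4 (B(V) = -3 - 1 = -4)
u(Q) = 1 + sqrt(-1 + sqrt(3))/4 (u(Q) = (sqrt(-3 + 2 + sqrt(3)) - 1*(-4))/4 = (sqrt(-1 + sqrt(3)) + 4)/4 = (4 + sqrt(-1 + sqrt(3)))/4 = 1 + sqrt(-1 + sqrt(3))/4)
-u(92) = -(1 + sqrt(-1 + sqrt(3))/4) = -1 - sqrt(-1 + sqrt(3))/4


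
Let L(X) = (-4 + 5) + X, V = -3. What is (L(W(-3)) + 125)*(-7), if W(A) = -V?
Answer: -903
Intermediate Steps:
W(A) = 3 (W(A) = -1*(-3) = 3)
L(X) = 1 + X
(L(W(-3)) + 125)*(-7) = ((1 + 3) + 125)*(-7) = (4 + 125)*(-7) = 129*(-7) = -903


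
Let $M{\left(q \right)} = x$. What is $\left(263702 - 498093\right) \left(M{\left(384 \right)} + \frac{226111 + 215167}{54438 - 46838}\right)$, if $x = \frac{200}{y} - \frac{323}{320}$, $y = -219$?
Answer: $- \frac{87605866011583}{6657600} \approx -1.3159 \cdot 10^{7}$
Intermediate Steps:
$x = - \frac{134737}{70080}$ ($x = \frac{200}{-219} - \frac{323}{320} = 200 \left(- \frac{1}{219}\right) - \frac{323}{320} = - \frac{200}{219} - \frac{323}{320} = - \frac{134737}{70080} \approx -1.9226$)
$M{\left(q \right)} = - \frac{134737}{70080}$
$\left(263702 - 498093\right) \left(M{\left(384 \right)} + \frac{226111 + 215167}{54438 - 46838}\right) = \left(263702 - 498093\right) \left(- \frac{134737}{70080} + \frac{226111 + 215167}{54438 - 46838}\right) = - 234391 \left(- \frac{134737}{70080} + \frac{441278}{7600}\right) = - 234391 \left(- \frac{134737}{70080} + 441278 \cdot \frac{1}{7600}\right) = - 234391 \left(- \frac{134737}{70080} + \frac{220639}{3800}\right) = \left(-234391\right) \frac{373759513}{6657600} = - \frac{87605866011583}{6657600}$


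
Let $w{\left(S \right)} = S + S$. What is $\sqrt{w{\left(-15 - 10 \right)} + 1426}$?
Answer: $4 \sqrt{86} \approx 37.094$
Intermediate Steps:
$w{\left(S \right)} = 2 S$
$\sqrt{w{\left(-15 - 10 \right)} + 1426} = \sqrt{2 \left(-15 - 10\right) + 1426} = \sqrt{2 \left(-25\right) + 1426} = \sqrt{-50 + 1426} = \sqrt{1376} = 4 \sqrt{86}$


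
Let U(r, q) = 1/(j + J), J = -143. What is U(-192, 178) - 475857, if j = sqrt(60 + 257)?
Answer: -9579953267/20132 - sqrt(317)/20132 ≈ -4.7586e+5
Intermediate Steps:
j = sqrt(317) ≈ 17.805
U(r, q) = 1/(-143 + sqrt(317)) (U(r, q) = 1/(sqrt(317) - 143) = 1/(-143 + sqrt(317)))
U(-192, 178) - 475857 = (-143/20132 - sqrt(317)/20132) - 475857 = -9579953267/20132 - sqrt(317)/20132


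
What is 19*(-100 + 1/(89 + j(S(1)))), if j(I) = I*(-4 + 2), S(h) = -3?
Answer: -9499/5 ≈ -1899.8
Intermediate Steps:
j(I) = -2*I (j(I) = I*(-2) = -2*I)
19*(-100 + 1/(89 + j(S(1)))) = 19*(-100 + 1/(89 - 2*(-3))) = 19*(-100 + 1/(89 + 6)) = 19*(-100 + 1/95) = 19*(-9499/95) = -9499/5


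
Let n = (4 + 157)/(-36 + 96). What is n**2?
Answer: 25921/3600 ≈ 7.2003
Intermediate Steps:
n = 161/60 ≈ 2.6833
n**2 = (161/60)**2 = 25921/3600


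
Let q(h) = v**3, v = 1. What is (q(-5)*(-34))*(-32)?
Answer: 1088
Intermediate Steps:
q(h) = 1 (q(h) = 1**3 = 1)
(q(-5)*(-34))*(-32) = (1*(-34))*(-32) = -34*(-32) = 1088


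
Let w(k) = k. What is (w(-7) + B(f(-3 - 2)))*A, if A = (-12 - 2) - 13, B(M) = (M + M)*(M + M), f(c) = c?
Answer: -2511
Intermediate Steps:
B(M) = 4*M**2 (B(M) = (2*M)*(2*M) = 4*M**2)
A = -27 (A = -14 - 13 = -27)
(w(-7) + B(f(-3 - 2)))*A = (-7 + 4*(-3 - 2)**2)*(-27) = (-7 + 4*(-5)**2)*(-27) = (-7 + 4*25)*(-27) = (-7 + 100)*(-27) = 93*(-27) = -2511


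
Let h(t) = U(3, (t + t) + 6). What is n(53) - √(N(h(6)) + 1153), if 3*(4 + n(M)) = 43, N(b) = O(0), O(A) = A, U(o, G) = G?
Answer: 31/3 - √1153 ≈ -23.623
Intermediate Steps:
h(t) = 6 + 2*t (h(t) = (t + t) + 6 = 2*t + 6 = 6 + 2*t)
N(b) = 0
n(M) = 31/3 (n(M) = -4 + (⅓)*43 = -4 + 43/3 = 31/3)
n(53) - √(N(h(6)) + 1153) = 31/3 - √(0 + 1153) = 31/3 - √1153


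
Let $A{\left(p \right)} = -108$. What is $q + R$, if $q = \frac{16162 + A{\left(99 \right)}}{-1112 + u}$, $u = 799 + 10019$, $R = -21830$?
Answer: $- \frac{4605781}{211} \approx -21828.0$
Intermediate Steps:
$u = 10818$
$q = \frac{349}{211}$ ($q = \frac{16162 - 108}{-1112 + 10818} = \frac{16054}{9706} = 16054 \cdot \frac{1}{9706} = \frac{349}{211} \approx 1.654$)
$q + R = \frac{349}{211} - 21830 = - \frac{4605781}{211}$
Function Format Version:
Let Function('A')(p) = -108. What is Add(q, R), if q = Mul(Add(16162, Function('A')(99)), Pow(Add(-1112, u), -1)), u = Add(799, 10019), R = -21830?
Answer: Rational(-4605781, 211) ≈ -21828.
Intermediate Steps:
u = 10818
q = Rational(349, 211) (q = Mul(Add(16162, -108), Pow(Add(-1112, 10818), -1)) = Mul(16054, Pow(9706, -1)) = Mul(16054, Rational(1, 9706)) = Rational(349, 211) ≈ 1.6540)
Add(q, R) = Add(Rational(349, 211), -21830) = Rational(-4605781, 211)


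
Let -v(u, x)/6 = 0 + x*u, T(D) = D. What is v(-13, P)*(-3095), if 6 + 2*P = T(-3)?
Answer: 1086345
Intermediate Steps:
P = -9/2 (P = -3 + (1/2)*(-3) = -3 - 3/2 = -9/2 ≈ -4.5000)
v(u, x) = -6*u*x (v(u, x) = -6*(0 + x*u) = -6*(0 + u*x) = -6*u*x)
v(-13, P)*(-3095) = -6*(-13)*(-9/2)*(-3095) = -351*(-3095) = 1086345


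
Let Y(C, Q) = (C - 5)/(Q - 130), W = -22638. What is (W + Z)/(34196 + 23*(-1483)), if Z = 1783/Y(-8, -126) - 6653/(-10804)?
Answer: 583999435/4073108 ≈ 143.38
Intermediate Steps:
Y(C, Q) = (-5 + C)/(-130 + Q)
Z = 4931550681/140452 (Z = 1783/(((-5 - 8)/(-130 - 126))) - 6653/(-10804) = 1783/((-13/(-256))) - 6653*(-1/10804) = 1783/((-1/256*(-13))) + 6653/10804 = 1783/(13/256) + 6653/10804 = 1783*(256/13) + 6653/10804 = 456448/13 + 6653/10804 = 4931550681/140452 ≈ 35112.)
(W + Z)/(34196 + 23*(-1483)) = (-22638 + 4931550681/140452)/(34196 + 23*(-1483)) = 1751998305/(140452*(34196 - 34109)) = (1751998305/140452)/87 = (1751998305/140452)*(1/87) = 583999435/4073108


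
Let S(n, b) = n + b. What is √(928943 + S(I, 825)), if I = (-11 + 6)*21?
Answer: √929663 ≈ 964.19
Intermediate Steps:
I = -105 (I = -5*21 = -105)
S(n, b) = b + n
√(928943 + S(I, 825)) = √(928943 + (825 - 105)) = √(928943 + 720) = √929663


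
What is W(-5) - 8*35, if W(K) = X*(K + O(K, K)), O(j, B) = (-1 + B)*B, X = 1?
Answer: -255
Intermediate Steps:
O(j, B) = B*(-1 + B)
W(K) = K + K*(-1 + K) (W(K) = 1*(K + K*(-1 + K)) = K + K*(-1 + K))
W(-5) - 8*35 = (-5)² - 8*35 = 25 - 280 = -255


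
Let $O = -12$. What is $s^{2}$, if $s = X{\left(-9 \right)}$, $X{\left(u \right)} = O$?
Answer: $144$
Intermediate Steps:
$X{\left(u \right)} = -12$
$s = -12$
$s^{2} = \left(-12\right)^{2} = 144$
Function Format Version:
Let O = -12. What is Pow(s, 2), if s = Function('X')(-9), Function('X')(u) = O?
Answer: 144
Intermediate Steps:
Function('X')(u) = -12
s = -12
Pow(s, 2) = Pow(-12, 2) = 144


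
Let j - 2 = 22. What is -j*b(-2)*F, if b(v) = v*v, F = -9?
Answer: 864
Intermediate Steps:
j = 24 (j = 2 + 22 = 24)
b(v) = v**2
-j*b(-2)*F = -24*(-2)**2*(-9) = -24*4*(-9) = -96*(-9) = -1*(-864) = 864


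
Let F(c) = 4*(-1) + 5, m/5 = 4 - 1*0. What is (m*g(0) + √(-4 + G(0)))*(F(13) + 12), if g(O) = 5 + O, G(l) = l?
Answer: 1300 + 26*I ≈ 1300.0 + 26.0*I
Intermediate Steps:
m = 20 (m = 5*(4 - 1*0) = 5*(4 + 0) = 5*4 = 20)
F(c) = 1 (F(c) = -4 + 5 = 1)
(m*g(0) + √(-4 + G(0)))*(F(13) + 12) = (20*(5 + 0) + √(-4 + 0))*(1 + 12) = (20*5 + √(-4))*13 = (100 + 2*I)*13 = 1300 + 26*I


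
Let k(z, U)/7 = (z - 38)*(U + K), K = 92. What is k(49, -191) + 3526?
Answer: -4097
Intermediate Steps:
k(z, U) = 7*(-38 + z)*(92 + U) (k(z, U) = 7*((z - 38)*(U + 92)) = 7*((-38 + z)*(92 + U)) = 7*(-38 + z)*(92 + U))
k(49, -191) + 3526 = (-24472 - 266*(-191) + 644*49 + 7*(-191)*49) + 3526 = (-24472 + 50806 + 31556 - 65513) + 3526 = -7623 + 3526 = -4097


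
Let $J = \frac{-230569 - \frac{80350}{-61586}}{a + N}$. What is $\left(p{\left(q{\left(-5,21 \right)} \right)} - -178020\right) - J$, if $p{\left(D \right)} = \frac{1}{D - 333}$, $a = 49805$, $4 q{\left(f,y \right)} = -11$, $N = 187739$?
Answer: $\frac{874406226791428479}{4911815941228} \approx 1.7802 \cdot 10^{5}$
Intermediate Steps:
$q{\left(f,y \right)} = - \frac{11}{4}$ ($q{\left(f,y \right)} = \frac{1}{4} \left(-11\right) = - \frac{11}{4}$)
$p{\left(D \right)} = \frac{1}{-333 + D}$
$J = - \frac{3549935521}{3657346196}$ ($J = \frac{-230569 - \frac{80350}{-61586}}{49805 + 187739} = \frac{-230569 - - \frac{40175}{30793}}{237544} = \left(-230569 + \frac{40175}{30793}\right) \frac{1}{237544} = \left(- \frac{7099871042}{30793}\right) \frac{1}{237544} = - \frac{3549935521}{3657346196} \approx -0.97063$)
$\left(p{\left(q{\left(-5,21 \right)} \right)} - -178020\right) - J = \left(\frac{1}{-333 - \frac{11}{4}} - -178020\right) - - \frac{3549935521}{3657346196} = \left(\frac{1}{- \frac{1343}{4}} + 178020\right) + \frac{3549935521}{3657346196} = \left(- \frac{4}{1343} + 178020\right) + \frac{3549935521}{3657346196} = \frac{239080856}{1343} + \frac{3549935521}{3657346196} = \frac{874406226791428479}{4911815941228}$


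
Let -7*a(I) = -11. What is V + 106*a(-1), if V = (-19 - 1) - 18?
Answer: 900/7 ≈ 128.57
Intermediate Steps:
a(I) = 11/7 (a(I) = -⅐*(-11) = 11/7)
V = -38 (V = -20 - 18 = -38)
V + 106*a(-1) = -38 + 106*(11/7) = -38 + 1166/7 = 900/7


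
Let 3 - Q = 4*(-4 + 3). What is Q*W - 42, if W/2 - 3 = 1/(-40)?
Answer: -7/20 ≈ -0.35000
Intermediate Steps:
Q = 7 (Q = 3 - 4*(-4 + 3) = 3 - 4*(-1) = 3 - 1*(-4) = 3 + 4 = 7)
W = 119/20 (W = 6 + 2/(-40) = 6 + 2*(-1/40) = 6 - 1/20 = 119/20 ≈ 5.9500)
Q*W - 42 = 7*(119/20) - 42 = 833/20 - 42 = -7/20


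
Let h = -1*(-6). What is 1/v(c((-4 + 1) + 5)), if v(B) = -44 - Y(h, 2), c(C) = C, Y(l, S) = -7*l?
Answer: -1/2 ≈ -0.50000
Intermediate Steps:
h = 6
v(B) = -2 (v(B) = -44 - (-7)*6 = -44 - 1*(-42) = -44 + 42 = -2)
1/v(c((-4 + 1) + 5)) = 1/(-2) = -1/2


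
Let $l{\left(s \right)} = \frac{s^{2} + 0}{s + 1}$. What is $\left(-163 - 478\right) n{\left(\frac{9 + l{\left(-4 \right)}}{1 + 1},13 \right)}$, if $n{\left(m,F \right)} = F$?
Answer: $-8333$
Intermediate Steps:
$l{\left(s \right)} = \frac{s^{2}}{1 + s}$
$\left(-163 - 478\right) n{\left(\frac{9 + l{\left(-4 \right)}}{1 + 1},13 \right)} = \left(-163 - 478\right) 13 = \left(-641\right) 13 = -8333$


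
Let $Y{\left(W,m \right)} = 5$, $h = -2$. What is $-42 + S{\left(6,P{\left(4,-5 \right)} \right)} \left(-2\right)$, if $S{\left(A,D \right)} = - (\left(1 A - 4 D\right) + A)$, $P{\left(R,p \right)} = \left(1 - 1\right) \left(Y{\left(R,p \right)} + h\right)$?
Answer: $-18$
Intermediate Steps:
$P{\left(R,p \right)} = 0$ ($P{\left(R,p \right)} = \left(1 - 1\right) \left(5 - 2\right) = 0 \cdot 3 = 0$)
$S{\left(A,D \right)} = - 2 A + 4 D$ ($S{\left(A,D \right)} = - (\left(A - 4 D\right) + A) = - (- 4 D + 2 A) = - 2 A + 4 D$)
$-42 + S{\left(6,P{\left(4,-5 \right)} \right)} \left(-2\right) = -42 + \left(\left(-2\right) 6 + 4 \cdot 0\right) \left(-2\right) = -42 + \left(-12 + 0\right) \left(-2\right) = -42 - -24 = -42 + 24 = -18$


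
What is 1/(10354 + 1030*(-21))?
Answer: -1/11276 ≈ -8.8684e-5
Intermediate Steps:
1/(10354 + 1030*(-21)) = 1/(10354 - 21630) = 1/(-11276) = -1/11276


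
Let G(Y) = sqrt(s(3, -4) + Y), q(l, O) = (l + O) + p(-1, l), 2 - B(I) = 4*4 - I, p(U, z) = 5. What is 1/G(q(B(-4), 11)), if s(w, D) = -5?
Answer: -I*sqrt(7)/7 ≈ -0.37796*I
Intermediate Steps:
B(I) = -14 + I (B(I) = 2 - (4*4 - I) = 2 - (16 - I) = 2 + (-16 + I) = -14 + I)
q(l, O) = 5 + O + l (q(l, O) = (l + O) + 5 = (O + l) + 5 = 5 + O + l)
G(Y) = sqrt(-5 + Y)
1/G(q(B(-4), 11)) = 1/(sqrt(-5 + (5 + 11 + (-14 - 4)))) = 1/(sqrt(-5 + (5 + 11 - 18))) = 1/(sqrt(-5 - 2)) = 1/(sqrt(-7)) = 1/(I*sqrt(7)) = -I*sqrt(7)/7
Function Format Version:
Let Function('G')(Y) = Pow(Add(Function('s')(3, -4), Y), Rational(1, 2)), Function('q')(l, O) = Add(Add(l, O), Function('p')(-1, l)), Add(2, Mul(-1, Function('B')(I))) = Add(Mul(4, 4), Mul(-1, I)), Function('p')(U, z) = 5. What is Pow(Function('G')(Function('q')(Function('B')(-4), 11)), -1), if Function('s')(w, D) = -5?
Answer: Mul(Rational(-1, 7), I, Pow(7, Rational(1, 2))) ≈ Mul(-0.37796, I)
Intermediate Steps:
Function('B')(I) = Add(-14, I) (Function('B')(I) = Add(2, Mul(-1, Add(Mul(4, 4), Mul(-1, I)))) = Add(2, Mul(-1, Add(16, Mul(-1, I)))) = Add(2, Add(-16, I)) = Add(-14, I))
Function('q')(l, O) = Add(5, O, l) (Function('q')(l, O) = Add(Add(l, O), 5) = Add(Add(O, l), 5) = Add(5, O, l))
Function('G')(Y) = Pow(Add(-5, Y), Rational(1, 2))
Pow(Function('G')(Function('q')(Function('B')(-4), 11)), -1) = Pow(Pow(Add(-5, Add(5, 11, Add(-14, -4))), Rational(1, 2)), -1) = Pow(Pow(Add(-5, Add(5, 11, -18)), Rational(1, 2)), -1) = Pow(Pow(Add(-5, -2), Rational(1, 2)), -1) = Pow(Pow(-7, Rational(1, 2)), -1) = Pow(Mul(I, Pow(7, Rational(1, 2))), -1) = Mul(Rational(-1, 7), I, Pow(7, Rational(1, 2)))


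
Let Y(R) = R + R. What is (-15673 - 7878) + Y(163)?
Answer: -23225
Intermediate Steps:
Y(R) = 2*R
(-15673 - 7878) + Y(163) = (-15673 - 7878) + 2*163 = -23551 + 326 = -23225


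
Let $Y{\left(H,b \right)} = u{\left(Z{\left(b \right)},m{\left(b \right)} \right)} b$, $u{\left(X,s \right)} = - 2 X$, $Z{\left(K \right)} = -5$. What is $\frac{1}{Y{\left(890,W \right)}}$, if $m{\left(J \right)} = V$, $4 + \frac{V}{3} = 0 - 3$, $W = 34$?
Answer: $\frac{1}{340} \approx 0.0029412$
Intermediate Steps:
$V = -21$ ($V = -12 + 3 \left(0 - 3\right) = -12 + 3 \left(-3\right) = -12 - 9 = -21$)
$m{\left(J \right)} = -21$
$Y{\left(H,b \right)} = 10 b$ ($Y{\left(H,b \right)} = \left(-2\right) \left(-5\right) b = 10 b$)
$\frac{1}{Y{\left(890,W \right)}} = \frac{1}{10 \cdot 34} = \frac{1}{340}$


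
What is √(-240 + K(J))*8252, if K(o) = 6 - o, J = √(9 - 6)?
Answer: 8252*√(-234 - √3) ≈ 1.267e+5*I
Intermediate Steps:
J = √3 ≈ 1.7320
√(-240 + K(J))*8252 = √(-240 + (6 - √3))*8252 = √(-234 - √3)*8252 = 8252*√(-234 - √3)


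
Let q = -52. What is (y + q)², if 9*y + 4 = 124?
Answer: 13456/9 ≈ 1495.1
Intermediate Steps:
y = 40/3 (y = -4/9 + (⅑)*124 = -4/9 + 124/9 = 40/3 ≈ 13.333)
(y + q)² = (40/3 - 52)² = (-116/3)² = 13456/9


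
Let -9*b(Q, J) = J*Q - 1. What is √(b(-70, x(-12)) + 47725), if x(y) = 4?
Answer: √429806/3 ≈ 218.53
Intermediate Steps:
b(Q, J) = ⅑ - J*Q/9 (b(Q, J) = -(J*Q - 1)/9 = -(-1 + J*Q)/9 = ⅑ - J*Q/9)
√(b(-70, x(-12)) + 47725) = √((⅑ - ⅑*4*(-70)) + 47725) = √((⅑ + 280/9) + 47725) = √(281/9 + 47725) = √(429806/9) = √429806/3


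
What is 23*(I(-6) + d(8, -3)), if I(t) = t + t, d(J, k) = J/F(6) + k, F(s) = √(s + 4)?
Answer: -345 + 92*√10/5 ≈ -286.81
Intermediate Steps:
F(s) = √(4 + s)
d(J, k) = k + J*√10/10 (d(J, k) = J/(√(4 + 6)) + k = J/(√10) + k = (√10/10)*J + k = J*√10/10 + k = k + J*√10/10)
I(t) = 2*t
23*(I(-6) + d(8, -3)) = 23*(2*(-6) + (-3 + (⅒)*8*√10)) = 23*(-12 + (-3 + 4*√10/5)) = 23*(-15 + 4*√10/5) = -345 + 92*√10/5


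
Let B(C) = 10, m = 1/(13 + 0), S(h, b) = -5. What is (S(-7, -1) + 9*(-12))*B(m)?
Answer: -1130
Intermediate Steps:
m = 1/13 ≈ 0.076923
(S(-7, -1) + 9*(-12))*B(m) = (-5 + 9*(-12))*10 = (-5 - 108)*10 = -113*10 = -1130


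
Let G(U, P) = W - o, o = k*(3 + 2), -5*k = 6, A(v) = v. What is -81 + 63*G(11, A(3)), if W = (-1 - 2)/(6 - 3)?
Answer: 234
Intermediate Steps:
k = -6/5 (k = -⅕*6 = -6/5 ≈ -1.2000)
o = -6 (o = -6*(3 + 2)/5 = -6/5*5 = -6)
W = -1 (W = -3/3 = -3*⅓ = -1)
G(U, P) = 5 (G(U, P) = -1 - 1*(-6) = -1 + 6 = 5)
-81 + 63*G(11, A(3)) = -81 + 63*5 = -81 + 315 = 234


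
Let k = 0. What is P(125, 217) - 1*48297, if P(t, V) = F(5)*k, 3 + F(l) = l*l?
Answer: -48297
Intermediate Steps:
F(l) = -3 + l² (F(l) = -3 + l*l = -3 + l²)
P(t, V) = 0 (P(t, V) = (-3 + 5²)*0 = (-3 + 25)*0 = 22*0 = 0)
P(125, 217) - 1*48297 = 0 - 1*48297 = 0 - 48297 = -48297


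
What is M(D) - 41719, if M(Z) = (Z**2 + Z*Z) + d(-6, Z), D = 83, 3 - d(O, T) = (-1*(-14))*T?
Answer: -29100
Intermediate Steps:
d(O, T) = 3 - 14*T (d(O, T) = 3 - (-1*(-14))*T = 3 - 14*T)
M(Z) = 3 - 14*Z + 2*Z**2 (M(Z) = (Z**2 + Z*Z) + (3 - 14*Z) = (Z**2 + Z**2) + (3 - 14*Z) = 2*Z**2 + (3 - 14*Z) = 3 - 14*Z + 2*Z**2)
M(D) - 41719 = (3 - 14*83 + 2*83**2) - 41719 = (3 - 1162 + 2*6889) - 41719 = (3 - 1162 + 13778) - 41719 = 12619 - 41719 = -29100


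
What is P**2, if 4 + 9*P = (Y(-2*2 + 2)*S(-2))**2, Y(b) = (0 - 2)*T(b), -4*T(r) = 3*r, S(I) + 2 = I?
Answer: 19600/81 ≈ 241.98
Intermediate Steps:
S(I) = -2 + I
T(r) = -3*r/4
Y(b) = 3*b/2 (Y(b) = (0 - 2)*(-3*b/4) = -(-3)*b/2 = 3*b/2)
P = 140/9 (P = -4/9 + ((3*(-2*2 + 2)/2)*(-2 - 2))**2/9 = -4/9 + ((3*(-4 + 2)/2)*(-4))**2/9 = -4/9 + (((3/2)*(-2))*(-4))**2/9 = -4/9 + (-3*(-4))**2/9 = -4/9 + (1/9)*12**2 = -4/9 + (1/9)*144 = -4/9 + 16 = 140/9 ≈ 15.556)
P**2 = (140/9)**2 = 19600/81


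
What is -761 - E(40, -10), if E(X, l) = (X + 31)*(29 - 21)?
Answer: -1329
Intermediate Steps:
E(X, l) = 248 + 8*X (E(X, l) = (31 + X)*8 = 248 + 8*X)
-761 - E(40, -10) = -761 - (248 + 8*40) = -761 - (248 + 320) = -761 - 1*568 = -761 - 568 = -1329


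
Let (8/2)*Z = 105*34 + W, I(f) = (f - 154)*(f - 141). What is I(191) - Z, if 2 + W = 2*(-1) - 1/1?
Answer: 3835/4 ≈ 958.75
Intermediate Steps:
W = -5 (W = -2 + (2*(-1) - 1/1) = -2 + (-2 - 1*1) = -2 + (-2 - 1) = -2 - 3 = -5)
I(f) = (-154 + f)*(-141 + f)
Z = 3565/4 (Z = (105*34 - 5)/4 = (3570 - 5)/4 = (¼)*3565 = 3565/4 ≈ 891.25)
I(191) - Z = (21714 + 191² - 295*191) - 1*3565/4 = (21714 + 36481 - 56345) - 3565/4 = 1850 - 3565/4 = 3835/4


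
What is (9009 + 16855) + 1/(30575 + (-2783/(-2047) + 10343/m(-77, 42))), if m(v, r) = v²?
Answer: 417328171920185/16135484511 ≈ 25864.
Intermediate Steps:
(9009 + 16855) + 1/(30575 + (-2783/(-2047) + 10343/m(-77, 42))) = (9009 + 16855) + 1/(30575 + (-2783/(-2047) + 10343/((-77)²))) = 25864 + 1/(30575 + (-2783*(-1/2047) + 10343/5929)) = 25864 + 1/(30575 + (121/89 + 10343*(1/5929))) = 25864 + 1/(30575 + (121/89 + 10343/5929)) = 25864 + 1/(30575 + 1637936/527681) = 25864 + 1/(16135484511/527681) = 25864 + 527681/16135484511 = 417328171920185/16135484511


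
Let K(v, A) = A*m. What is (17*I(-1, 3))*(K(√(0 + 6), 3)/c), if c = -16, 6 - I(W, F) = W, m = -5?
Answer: 1785/16 ≈ 111.56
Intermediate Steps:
K(v, A) = -5*A (K(v, A) = A*(-5) = -5*A)
I(W, F) = 6 - W
(17*I(-1, 3))*(K(√(0 + 6), 3)/c) = (17*(6 - 1*(-1)))*(-5*3/(-16)) = (17*(6 + 1))*(-15*(-1/16)) = (17*7)*(15/16) = 119*(15/16) = 1785/16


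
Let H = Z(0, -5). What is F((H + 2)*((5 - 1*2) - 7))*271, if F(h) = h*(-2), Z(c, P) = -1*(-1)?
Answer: 6504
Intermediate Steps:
Z(c, P) = 1
H = 1
F(h) = -2*h
F((H + 2)*((5 - 1*2) - 7))*271 = -2*(1 + 2)*((5 - 1*2) - 7)*271 = -6*((5 - 2) - 7)*271 = -6*(3 - 7)*271 = -6*(-4)*271 = -2*(-12)*271 = 24*271 = 6504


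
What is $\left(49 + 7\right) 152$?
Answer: $8512$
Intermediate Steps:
$\left(49 + 7\right) 152 = 56 \cdot 152 = 8512$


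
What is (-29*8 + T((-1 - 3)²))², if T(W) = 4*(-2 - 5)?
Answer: 67600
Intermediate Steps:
T(W) = -28 (T(W) = 4*(-7) = -28)
(-29*8 + T((-1 - 3)²))² = (-29*8 - 28)² = (-232 - 28)² = (-260)² = 67600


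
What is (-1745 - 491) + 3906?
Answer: 1670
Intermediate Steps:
(-1745 - 491) + 3906 = -2236 + 3906 = 1670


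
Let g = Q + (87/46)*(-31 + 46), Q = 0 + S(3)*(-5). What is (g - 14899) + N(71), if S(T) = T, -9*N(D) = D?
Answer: -6165917/414 ≈ -14894.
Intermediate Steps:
N(D) = -D/9
Q = -15 (Q = 0 + 3*(-5) = 0 - 15 = -15)
g = 615/46 (g = -15 + (87/46)*(-31 + 46) = -15 + (87*(1/46))*15 = -15 + (87/46)*15 = -15 + 1305/46 = 615/46 ≈ 13.370)
(g - 14899) + N(71) = (615/46 - 14899) - ⅑*71 = -684739/46 - 71/9 = -6165917/414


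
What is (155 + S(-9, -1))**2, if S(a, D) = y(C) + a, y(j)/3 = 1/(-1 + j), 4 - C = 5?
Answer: 83521/4 ≈ 20880.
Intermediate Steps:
C = -1 (C = 4 - 1*5 = 4 - 5 = -1)
y(j) = 3/(-1 + j)
S(a, D) = -3/2 + a (S(a, D) = 3/(-1 - 1) + a = 3/(-2) + a = 3*(-1/2) + a = -3/2 + a)
(155 + S(-9, -1))**2 = (155 + (-3/2 - 9))**2 = (155 - 21/2)**2 = (289/2)**2 = 83521/4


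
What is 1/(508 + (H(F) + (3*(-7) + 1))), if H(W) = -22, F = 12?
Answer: 1/466 ≈ 0.0021459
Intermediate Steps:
1/(508 + (H(F) + (3*(-7) + 1))) = 1/(508 + (-22 + (3*(-7) + 1))) = 1/(508 + (-22 + (-21 + 1))) = 1/(508 + (-22 - 20)) = 1/(508 - 42) = 1/466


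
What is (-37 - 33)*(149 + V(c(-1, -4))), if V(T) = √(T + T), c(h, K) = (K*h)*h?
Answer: -10430 - 140*I*√2 ≈ -10430.0 - 197.99*I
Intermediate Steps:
c(h, K) = K*h²
V(T) = √2*√T (V(T) = √(2*T) = √2*√T)
(-37 - 33)*(149 + V(c(-1, -4))) = (-37 - 33)*(149 + √2*√(-4*(-1)²)) = -70*(149 + √2*√(-4*1)) = -70*(149 + √2*√(-4)) = -70*(149 + √2*(2*I)) = -70*(149 + 2*I*√2) = -10430 - 140*I*√2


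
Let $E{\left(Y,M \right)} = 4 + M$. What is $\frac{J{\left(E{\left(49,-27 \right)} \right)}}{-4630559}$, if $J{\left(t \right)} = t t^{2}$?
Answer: $\frac{12167}{4630559} \approx 0.0026275$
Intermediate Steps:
$J{\left(t \right)} = t^{3}$
$\frac{J{\left(E{\left(49,-27 \right)} \right)}}{-4630559} = \frac{\left(4 - 27\right)^{3}}{-4630559} = \left(-23\right)^{3} \left(- \frac{1}{4630559}\right) = \left(-12167\right) \left(- \frac{1}{4630559}\right) = \frac{12167}{4630559}$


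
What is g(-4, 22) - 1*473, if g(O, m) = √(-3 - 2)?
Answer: -473 + I*√5 ≈ -473.0 + 2.2361*I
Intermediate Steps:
g(O, m) = I*√5 (g(O, m) = √(-5) = I*√5)
g(-4, 22) - 1*473 = I*√5 - 1*473 = I*√5 - 473 = -473 + I*√5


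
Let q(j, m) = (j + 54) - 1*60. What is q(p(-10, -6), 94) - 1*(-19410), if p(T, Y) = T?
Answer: 19394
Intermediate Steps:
q(j, m) = -6 + j (q(j, m) = (54 + j) - 60 = -6 + j)
q(p(-10, -6), 94) - 1*(-19410) = (-6 - 10) - 1*(-19410) = -16 + 19410 = 19394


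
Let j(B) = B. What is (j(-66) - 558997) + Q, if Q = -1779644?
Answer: -2338707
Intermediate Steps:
(j(-66) - 558997) + Q = (-66 - 558997) - 1779644 = -559063 - 1779644 = -2338707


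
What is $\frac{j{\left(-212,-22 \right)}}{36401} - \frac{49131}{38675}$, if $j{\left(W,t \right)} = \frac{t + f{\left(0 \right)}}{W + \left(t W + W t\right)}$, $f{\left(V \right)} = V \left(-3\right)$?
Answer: $- \frac{8151607531723}{6416791940650} \approx -1.2704$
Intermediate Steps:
$f{\left(V \right)} = - 3 V$
$j{\left(W,t \right)} = \frac{t}{W + 2 W t}$ ($j{\left(W,t \right)} = \frac{t - 0}{W + \left(t W + W t\right)} = \frac{t + 0}{W + \left(W t + W t\right)} = \frac{t}{W + 2 W t}$)
$\frac{j{\left(-212,-22 \right)}}{36401} - \frac{49131}{38675} = \frac{\left(-22\right) \frac{1}{-212} \frac{1}{1 + 2 \left(-22\right)}}{36401} - \frac{49131}{38675} = \left(-22\right) \left(- \frac{1}{212}\right) \frac{1}{1 - 44} \cdot \frac{1}{36401} - \frac{49131}{38675} = \left(-22\right) \left(- \frac{1}{212}\right) \frac{1}{-43} \cdot \frac{1}{36401} - \frac{49131}{38675} = \left(-22\right) \left(- \frac{1}{212}\right) \left(- \frac{1}{43}\right) \frac{1}{36401} - \frac{49131}{38675} = \left(- \frac{11}{4558}\right) \frac{1}{36401} - \frac{49131}{38675} = - \frac{11}{165915758} - \frac{49131}{38675} = - \frac{8151607531723}{6416791940650}$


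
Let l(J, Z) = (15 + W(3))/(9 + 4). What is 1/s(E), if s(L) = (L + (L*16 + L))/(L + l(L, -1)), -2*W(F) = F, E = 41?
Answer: 1093/19188 ≈ 0.056963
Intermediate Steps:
W(F) = -F/2
l(J, Z) = 27/26 (l(J, Z) = (15 - ½*3)/(9 + 4) = (15 - 3/2)/13 = (27/2)*(1/13) = 27/26)
s(L) = 18*L/(27/26 + L) (s(L) = (L + (L*16 + L))/(L + 27/26) = (L + (16*L + L))/(27/26 + L) = (L + 17*L)/(27/26 + L) = (18*L)/(27/26 + L) = 18*L/(27/26 + L))
1/s(E) = 1/(468*41/(27 + 26*41)) = 1/(468*41/(27 + 1066)) = 1/(468*41/1093) = 1/(468*41*(1/1093)) = 1/(19188/1093) = 1093/19188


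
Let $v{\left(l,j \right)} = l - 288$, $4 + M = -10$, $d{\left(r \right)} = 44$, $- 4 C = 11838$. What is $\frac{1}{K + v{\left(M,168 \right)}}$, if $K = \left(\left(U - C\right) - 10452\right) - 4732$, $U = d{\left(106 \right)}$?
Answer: $- \frac{2}{24965} \approx -8.0112 \cdot 10^{-5}$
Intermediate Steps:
$C = - \frac{5919}{2}$ ($C = \left(- \frac{1}{4}\right) 11838 = - \frac{5919}{2} \approx -2959.5$)
$M = -14$ ($M = -4 - 10 = -14$)
$U = 44$
$v{\left(l,j \right)} = -288 + l$
$K = - \frac{24361}{2}$ ($K = \left(\left(44 - - \frac{5919}{2}\right) - 10452\right) - 4732 = \left(\left(44 + \frac{5919}{2}\right) - 10452\right) - 4732 = \left(\frac{6007}{2} - 10452\right) - 4732 = - \frac{14897}{2} - 4732 = - \frac{24361}{2} \approx -12181.0$)
$\frac{1}{K + v{\left(M,168 \right)}} = \frac{1}{- \frac{24361}{2} - 302} = \frac{1}{- \frac{24965}{2}} = - \frac{2}{24965}$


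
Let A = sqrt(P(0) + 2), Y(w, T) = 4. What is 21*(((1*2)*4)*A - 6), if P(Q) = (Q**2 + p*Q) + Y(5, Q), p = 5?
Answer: -126 + 168*sqrt(6) ≈ 285.51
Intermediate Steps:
P(Q) = 4 + Q**2 + 5*Q (P(Q) = (Q**2 + 5*Q) + 4 = 4 + Q**2 + 5*Q)
A = sqrt(6) (A = sqrt((4 + 0**2 + 5*0) + 2) = sqrt((4 + 0 + 0) + 2) = sqrt(4 + 2) = sqrt(6) ≈ 2.4495)
21*(((1*2)*4)*A - 6) = 21*(((1*2)*4)*sqrt(6) - 6) = 21*((2*4)*sqrt(6) - 6) = 21*(8*sqrt(6) - 6) = 21*(-6 + 8*sqrt(6)) = -126 + 168*sqrt(6)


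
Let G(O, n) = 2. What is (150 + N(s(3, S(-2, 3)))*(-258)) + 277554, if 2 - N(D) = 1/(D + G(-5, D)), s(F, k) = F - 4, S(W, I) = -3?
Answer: 277446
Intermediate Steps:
s(F, k) = -4 + F
N(D) = 2 - 1/(2 + D) (N(D) = 2 - 1/(D + 2) = 2 - 1/(2 + D))
(150 + N(s(3, S(-2, 3)))*(-258)) + 277554 = (150 + ((3 + 2*(-4 + 3))/(2 + (-4 + 3)))*(-258)) + 277554 = (150 + ((3 + 2*(-1))/(2 - 1))*(-258)) + 277554 = (150 + ((3 - 2)/1)*(-258)) + 277554 = (150 + (1*1)*(-258)) + 277554 = (150 + 1*(-258)) + 277554 = (150 - 258) + 277554 = -108 + 277554 = 277446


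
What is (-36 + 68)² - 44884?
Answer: -43860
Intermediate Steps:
(-36 + 68)² - 44884 = 32² - 44884 = 1024 - 44884 = -43860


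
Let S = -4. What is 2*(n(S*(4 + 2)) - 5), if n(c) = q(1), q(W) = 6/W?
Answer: 2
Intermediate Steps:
n(c) = 6 (n(c) = 6/1 = 6*1 = 6)
2*(n(S*(4 + 2)) - 5) = 2*(6 - 5) = 2*1 = 2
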